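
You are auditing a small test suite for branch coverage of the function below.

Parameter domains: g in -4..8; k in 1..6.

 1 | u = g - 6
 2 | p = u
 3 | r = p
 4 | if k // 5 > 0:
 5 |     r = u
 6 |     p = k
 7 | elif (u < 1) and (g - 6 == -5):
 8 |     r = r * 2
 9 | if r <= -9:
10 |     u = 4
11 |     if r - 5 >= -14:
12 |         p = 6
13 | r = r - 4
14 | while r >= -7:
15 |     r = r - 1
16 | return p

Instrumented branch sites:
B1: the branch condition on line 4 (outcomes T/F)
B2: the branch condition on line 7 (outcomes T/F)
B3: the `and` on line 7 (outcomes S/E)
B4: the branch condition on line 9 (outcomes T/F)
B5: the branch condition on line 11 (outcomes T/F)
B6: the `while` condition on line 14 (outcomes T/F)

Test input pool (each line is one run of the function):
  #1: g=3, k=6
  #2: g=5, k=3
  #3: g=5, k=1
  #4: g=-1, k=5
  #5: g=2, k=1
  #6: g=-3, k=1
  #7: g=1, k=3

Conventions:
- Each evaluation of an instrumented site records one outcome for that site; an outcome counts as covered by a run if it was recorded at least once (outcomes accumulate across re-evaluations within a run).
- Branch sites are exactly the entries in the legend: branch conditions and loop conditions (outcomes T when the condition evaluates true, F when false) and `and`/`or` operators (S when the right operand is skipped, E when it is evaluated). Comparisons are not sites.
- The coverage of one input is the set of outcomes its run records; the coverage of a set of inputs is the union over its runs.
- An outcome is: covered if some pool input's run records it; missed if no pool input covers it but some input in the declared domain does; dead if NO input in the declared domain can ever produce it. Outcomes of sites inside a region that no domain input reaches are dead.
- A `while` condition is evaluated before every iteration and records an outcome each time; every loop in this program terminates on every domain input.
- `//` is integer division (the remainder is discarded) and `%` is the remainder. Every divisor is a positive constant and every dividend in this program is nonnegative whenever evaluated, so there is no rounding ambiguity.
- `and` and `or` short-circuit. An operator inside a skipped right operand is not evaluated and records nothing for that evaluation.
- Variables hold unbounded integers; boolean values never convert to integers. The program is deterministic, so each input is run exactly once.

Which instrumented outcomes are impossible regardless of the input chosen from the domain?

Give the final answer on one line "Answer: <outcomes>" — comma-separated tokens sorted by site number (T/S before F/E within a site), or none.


sweeping the full domain (78 inputs) for each outcome:
  reachable outcomes have witnesses, e.g. B1=T (e.g. g=-4, k=5), B1=F (e.g. g=-4, k=1), B2=T (e.g. g=1, k=1), B2=F (e.g. g=-4, k=1)
Answer: none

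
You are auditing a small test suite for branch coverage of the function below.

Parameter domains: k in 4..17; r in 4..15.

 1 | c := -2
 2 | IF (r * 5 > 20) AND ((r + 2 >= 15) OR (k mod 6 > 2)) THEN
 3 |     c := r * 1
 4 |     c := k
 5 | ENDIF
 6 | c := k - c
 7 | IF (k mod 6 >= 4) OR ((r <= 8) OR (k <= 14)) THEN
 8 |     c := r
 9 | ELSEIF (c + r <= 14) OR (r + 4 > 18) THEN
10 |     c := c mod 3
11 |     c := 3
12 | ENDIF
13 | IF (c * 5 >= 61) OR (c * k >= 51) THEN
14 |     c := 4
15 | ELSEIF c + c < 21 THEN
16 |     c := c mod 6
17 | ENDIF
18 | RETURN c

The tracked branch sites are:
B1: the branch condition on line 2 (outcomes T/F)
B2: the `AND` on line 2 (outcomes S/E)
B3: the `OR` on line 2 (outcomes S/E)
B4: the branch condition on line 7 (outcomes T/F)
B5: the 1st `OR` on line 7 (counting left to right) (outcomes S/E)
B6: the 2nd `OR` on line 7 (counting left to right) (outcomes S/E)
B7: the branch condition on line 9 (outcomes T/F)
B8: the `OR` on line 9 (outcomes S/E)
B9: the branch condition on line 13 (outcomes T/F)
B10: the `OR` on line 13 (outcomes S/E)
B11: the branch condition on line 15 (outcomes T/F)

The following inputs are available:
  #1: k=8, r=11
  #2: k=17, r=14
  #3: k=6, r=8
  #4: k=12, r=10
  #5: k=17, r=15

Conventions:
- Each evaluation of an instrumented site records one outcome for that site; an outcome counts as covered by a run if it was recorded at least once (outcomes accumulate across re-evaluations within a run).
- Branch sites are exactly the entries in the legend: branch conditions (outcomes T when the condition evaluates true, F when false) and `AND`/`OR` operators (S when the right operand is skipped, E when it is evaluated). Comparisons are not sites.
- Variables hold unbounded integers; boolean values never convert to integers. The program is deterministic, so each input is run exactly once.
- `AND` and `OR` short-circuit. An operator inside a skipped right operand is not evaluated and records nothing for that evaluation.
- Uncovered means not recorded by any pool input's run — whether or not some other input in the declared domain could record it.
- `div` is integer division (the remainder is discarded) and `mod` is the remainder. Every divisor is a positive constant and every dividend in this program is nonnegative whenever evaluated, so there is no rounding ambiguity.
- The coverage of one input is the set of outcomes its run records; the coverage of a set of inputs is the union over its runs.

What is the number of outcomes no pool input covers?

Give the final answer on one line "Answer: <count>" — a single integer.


#1 (k=8, r=11) -> covered: B1=F, B2=E, B3=E, B4=T, B5=E, B6=E, B9=T, B10=E
#2 (k=17, r=14) -> covered: B1=T, B2=E, B3=S, B4=T, B5=S, B9=T, B10=S
#3 (k=6, r=8) -> covered: B1=F, B2=E, B3=E, B4=T, B5=E, B6=S, B9=F, B10=E, B11=T
#4 (k=12, r=10) -> covered: B1=F, B2=E, B3=E, B4=T, B5=E, B6=E, B9=T, B10=E
#5 (k=17, r=15) -> covered: B1=T, B2=E, B3=S, B4=T, B5=S, B9=T, B10=S
union over the pool: B1=T, B1=F, B2=E, B3=S, B3=E, B4=T, B5=S, B5=E, B6=S, B6=E, B9=T, B9=F, B10=S, B10=E, B11=T
uncovered (7 of 22): B2=S, B4=F, B7=T, B7=F, B8=S, B8=E, B11=F
Answer: 7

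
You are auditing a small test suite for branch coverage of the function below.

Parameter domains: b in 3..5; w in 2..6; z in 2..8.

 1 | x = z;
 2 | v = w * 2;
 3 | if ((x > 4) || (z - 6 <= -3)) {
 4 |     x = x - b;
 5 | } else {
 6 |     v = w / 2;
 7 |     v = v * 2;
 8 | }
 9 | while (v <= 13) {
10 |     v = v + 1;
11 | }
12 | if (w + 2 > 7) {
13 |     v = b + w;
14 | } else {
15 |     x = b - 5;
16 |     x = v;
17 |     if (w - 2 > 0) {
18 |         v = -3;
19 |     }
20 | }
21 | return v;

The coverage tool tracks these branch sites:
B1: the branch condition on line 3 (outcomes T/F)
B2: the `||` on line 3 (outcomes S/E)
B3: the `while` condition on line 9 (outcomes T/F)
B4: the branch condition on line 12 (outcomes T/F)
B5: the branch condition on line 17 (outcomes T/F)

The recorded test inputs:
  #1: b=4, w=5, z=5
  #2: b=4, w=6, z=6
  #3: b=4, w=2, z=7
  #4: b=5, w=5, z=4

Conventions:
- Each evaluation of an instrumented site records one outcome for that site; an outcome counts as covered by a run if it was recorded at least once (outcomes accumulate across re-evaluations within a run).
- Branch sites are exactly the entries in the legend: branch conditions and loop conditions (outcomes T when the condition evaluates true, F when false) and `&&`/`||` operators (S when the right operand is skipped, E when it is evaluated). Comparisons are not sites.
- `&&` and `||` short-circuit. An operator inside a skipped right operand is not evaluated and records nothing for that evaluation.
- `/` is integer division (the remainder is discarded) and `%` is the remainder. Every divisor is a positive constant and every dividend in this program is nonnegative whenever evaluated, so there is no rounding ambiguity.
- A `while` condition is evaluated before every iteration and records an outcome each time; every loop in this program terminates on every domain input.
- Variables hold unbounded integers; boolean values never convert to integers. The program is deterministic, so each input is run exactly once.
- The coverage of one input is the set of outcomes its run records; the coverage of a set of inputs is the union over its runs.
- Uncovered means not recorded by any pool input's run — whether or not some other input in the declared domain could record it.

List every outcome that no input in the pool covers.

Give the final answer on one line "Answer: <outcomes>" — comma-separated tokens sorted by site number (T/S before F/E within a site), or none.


#1 (b=4, w=5, z=5) -> B2->S, B1->T, B3->T, B3->T, B3->T, B3->T, B3->F, B4->F, B5->T; covered: B1=T, B2=S, B3=T, B3=F, B4=F, B5=T
#2 (b=4, w=6, z=6) -> B2->S, B1->T, B3->T, B3->T, B3->F, B4->T; covered: B1=T, B2=S, B3=T, B3=F, B4=T
#3 (b=4, w=2, z=7) -> B2->S, B1->T, B3->T, B3->T, B3->T, B3->T, B3->T, B3->T, B3->T, B3->T, B3->T, B3->T, B3->F, B4->F, ...; covered: B1=T, B2=S, B3=T, B3=F, B4=F, B5=F
#4 (b=5, w=5, z=4) -> B2->E, B1->F, B3->T, B3->T, B3->T, B3->T, B3->T, B3->T, B3->T, B3->T, B3->T, B3->T, B3->F, B4->F, ...; covered: B1=F, B2=E, B3=T, B3=F, B4=F, B5=T
union over the pool: B1=T, B1=F, B2=S, B2=E, B3=T, B3=F, B4=T, B4=F, B5=T, B5=F
uncovered (0 of 10): none
Answer: none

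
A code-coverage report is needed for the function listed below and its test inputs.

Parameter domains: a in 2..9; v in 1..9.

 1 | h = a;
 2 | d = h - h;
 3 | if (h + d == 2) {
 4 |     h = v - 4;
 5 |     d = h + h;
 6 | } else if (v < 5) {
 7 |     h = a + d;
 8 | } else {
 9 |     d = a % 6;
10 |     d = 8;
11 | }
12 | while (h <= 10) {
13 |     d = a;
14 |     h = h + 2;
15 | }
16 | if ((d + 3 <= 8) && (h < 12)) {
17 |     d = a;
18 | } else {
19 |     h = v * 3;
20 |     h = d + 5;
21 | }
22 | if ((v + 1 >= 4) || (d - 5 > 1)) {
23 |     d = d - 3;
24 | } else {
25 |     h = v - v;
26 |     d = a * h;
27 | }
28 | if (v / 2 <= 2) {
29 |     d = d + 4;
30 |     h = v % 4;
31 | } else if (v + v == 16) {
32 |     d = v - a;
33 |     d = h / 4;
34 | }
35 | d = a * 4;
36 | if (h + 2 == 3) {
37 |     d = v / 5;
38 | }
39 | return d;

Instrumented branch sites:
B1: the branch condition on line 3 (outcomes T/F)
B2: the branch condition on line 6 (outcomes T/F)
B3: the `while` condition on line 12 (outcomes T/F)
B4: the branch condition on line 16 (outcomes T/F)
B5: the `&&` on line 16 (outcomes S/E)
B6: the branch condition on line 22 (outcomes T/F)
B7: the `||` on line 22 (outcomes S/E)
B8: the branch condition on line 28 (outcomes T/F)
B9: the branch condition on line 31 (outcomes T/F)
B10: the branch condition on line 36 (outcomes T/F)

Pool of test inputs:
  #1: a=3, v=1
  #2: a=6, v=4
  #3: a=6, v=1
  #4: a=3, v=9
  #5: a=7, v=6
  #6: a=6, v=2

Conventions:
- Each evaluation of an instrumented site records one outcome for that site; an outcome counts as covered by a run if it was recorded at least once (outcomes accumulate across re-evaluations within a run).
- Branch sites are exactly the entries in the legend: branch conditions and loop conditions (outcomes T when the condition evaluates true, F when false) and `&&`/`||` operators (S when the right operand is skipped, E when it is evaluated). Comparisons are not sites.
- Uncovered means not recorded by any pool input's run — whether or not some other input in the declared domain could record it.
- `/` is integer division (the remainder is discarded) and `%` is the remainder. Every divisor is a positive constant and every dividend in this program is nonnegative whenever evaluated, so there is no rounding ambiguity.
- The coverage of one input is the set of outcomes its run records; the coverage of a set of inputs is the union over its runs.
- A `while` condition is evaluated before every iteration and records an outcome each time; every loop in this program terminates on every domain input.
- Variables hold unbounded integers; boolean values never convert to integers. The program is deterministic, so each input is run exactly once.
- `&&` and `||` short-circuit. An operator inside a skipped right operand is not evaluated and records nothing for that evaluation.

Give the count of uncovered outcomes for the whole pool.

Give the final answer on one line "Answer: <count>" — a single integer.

test 1 (a=3, v=1) fires B1->F, B2->T, B3->T, B3->T, B3->T, B3->T, B3->F, B5->E, B4->T, B7->E, B6->F, B8->T, B10->T; hits B1=F, B2=T, B3=T, B3=F, B4=T, B5=E, B6=F, B7=E, B8=T, B10=T
test 2 (a=6, v=4) fires B1->F, B2->T, B3->T, B3->T, B3->T, B3->F, B5->S, B4->F, B7->S, B6->T, B8->T, B10->F; hits B1=F, B2=T, B3=T, B3=F, B4=F, B5=S, B6=T, B7=S, B8=T, B10=F
test 3 (a=6, v=1) fires B1->F, B2->T, B3->T, B3->T, B3->T, B3->F, B5->S, B4->F, B7->E, B6->F, B8->T, B10->T; hits B1=F, B2=T, B3=T, B3=F, B4=F, B5=S, B6=F, B7=E, B8=T, B10=T
test 4 (a=3, v=9) fires B1->F, B2->F, B3->T, B3->T, B3->T, B3->T, B3->F, B5->E, B4->T, B7->S, B6->T, B8->F, B9->F, B10->F; hits B1=F, B2=F, B3=T, B3=F, B4=T, B5=E, B6=T, B7=S, B8=F, B9=F, B10=F
test 5 (a=7, v=6) fires B1->F, B2->F, B3->T, B3->T, B3->F, B5->S, B4->F, B7->S, B6->T, B8->F, B9->F, B10->F; hits B1=F, B2=F, B3=T, B3=F, B4=F, B5=S, B6=T, B7=S, B8=F, B9=F, B10=F
test 6 (a=6, v=2) fires B1->F, B2->T, B3->T, B3->T, B3->T, B3->F, B5->S, B4->F, B7->E, B6->F, B8->T, B10->F; hits B1=F, B2=T, B3=T, B3=F, B4=F, B5=S, B6=F, B7=E, B8=T, B10=F
union over the pool: B1=F, B2=T, B2=F, B3=T, B3=F, B4=T, B4=F, B5=S, B5=E, B6=T, B6=F, B7=S, B7=E, B8=T, B8=F, B9=F, B10=T, B10=F
uncovered (2 of 20): B1=T, B9=T

Answer: 2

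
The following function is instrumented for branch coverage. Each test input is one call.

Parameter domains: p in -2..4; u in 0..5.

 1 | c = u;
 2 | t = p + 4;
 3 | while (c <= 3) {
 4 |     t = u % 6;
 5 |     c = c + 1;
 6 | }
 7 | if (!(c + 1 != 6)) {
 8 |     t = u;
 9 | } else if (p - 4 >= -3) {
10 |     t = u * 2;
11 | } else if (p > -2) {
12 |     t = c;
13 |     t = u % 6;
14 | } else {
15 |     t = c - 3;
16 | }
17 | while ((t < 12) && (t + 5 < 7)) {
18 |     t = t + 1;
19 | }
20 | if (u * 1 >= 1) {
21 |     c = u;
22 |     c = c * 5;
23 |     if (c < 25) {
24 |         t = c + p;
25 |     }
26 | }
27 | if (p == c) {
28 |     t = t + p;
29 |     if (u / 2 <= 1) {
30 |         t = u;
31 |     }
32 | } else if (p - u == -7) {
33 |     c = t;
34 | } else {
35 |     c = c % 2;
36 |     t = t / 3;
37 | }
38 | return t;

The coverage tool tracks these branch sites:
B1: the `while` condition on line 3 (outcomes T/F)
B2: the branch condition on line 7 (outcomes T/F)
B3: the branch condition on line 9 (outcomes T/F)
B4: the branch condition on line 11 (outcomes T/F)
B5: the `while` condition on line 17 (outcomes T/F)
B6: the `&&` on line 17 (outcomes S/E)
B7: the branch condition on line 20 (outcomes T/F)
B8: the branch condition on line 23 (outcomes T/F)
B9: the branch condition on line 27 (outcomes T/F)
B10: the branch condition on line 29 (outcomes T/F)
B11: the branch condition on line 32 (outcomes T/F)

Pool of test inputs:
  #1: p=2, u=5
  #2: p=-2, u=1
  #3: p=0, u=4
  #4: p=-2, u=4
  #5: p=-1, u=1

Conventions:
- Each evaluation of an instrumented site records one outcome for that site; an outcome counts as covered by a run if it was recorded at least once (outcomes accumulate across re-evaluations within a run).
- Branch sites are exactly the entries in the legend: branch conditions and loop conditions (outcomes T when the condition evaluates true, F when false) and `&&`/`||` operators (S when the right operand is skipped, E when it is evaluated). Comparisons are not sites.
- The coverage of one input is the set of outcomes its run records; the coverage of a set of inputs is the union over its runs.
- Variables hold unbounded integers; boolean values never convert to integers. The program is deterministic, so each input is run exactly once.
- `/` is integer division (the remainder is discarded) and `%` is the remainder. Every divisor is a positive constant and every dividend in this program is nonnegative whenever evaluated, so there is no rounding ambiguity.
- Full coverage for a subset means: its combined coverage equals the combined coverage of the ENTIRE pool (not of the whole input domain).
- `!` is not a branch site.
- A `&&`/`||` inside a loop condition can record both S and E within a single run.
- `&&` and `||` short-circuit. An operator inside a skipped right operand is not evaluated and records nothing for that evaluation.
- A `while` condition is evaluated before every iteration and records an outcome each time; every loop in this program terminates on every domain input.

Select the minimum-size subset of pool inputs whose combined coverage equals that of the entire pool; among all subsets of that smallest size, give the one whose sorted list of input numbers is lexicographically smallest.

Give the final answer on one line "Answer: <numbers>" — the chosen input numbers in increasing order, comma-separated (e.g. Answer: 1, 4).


input #1, p=2, u=5: events B1->F, B2->T, B6->E, B5->F, B7->T, B8->F, B9->F, B11->F; outcomes B1=F, B2=T, B5=F, B6=E, B7=T, B8=F, B9=F, B11=F
input #2, p=-2, u=1: events B1->T, B1->T, B1->T, B1->F, B2->F, B3->F, B4->F, B6->E, B5->T, B6->E, B5->F, B7->T, B8->T, B9->F, ...; outcomes B1=T, B1=F, B2=F, B3=F, B4=F, B5=T, B5=F, B6=E, B7=T, B8=T, B9=F, B11=F
input #3, p=0, u=4: events B1->F, B2->F, B3->F, B4->T, B6->E, B5->F, B7->T, B8->T, B9->F, B11->F; outcomes B1=F, B2=F, B3=F, B4=T, B5=F, B6=E, B7=T, B8=T, B9=F, B11=F
input #4, p=-2, u=4: events B1->F, B2->F, B3->F, B4->F, B6->E, B5->T, B6->E, B5->F, B7->T, B8->T, B9->F, B11->F; outcomes B1=F, B2=F, B3=F, B4=F, B5=T, B5=F, B6=E, B7=T, B8=T, B9=F, B11=F
input #5, p=-1, u=1: events B1->T, B1->T, B1->T, B1->F, B2->F, B3->F, B4->T, B6->E, B5->T, B6->E, B5->F, B7->T, B8->T, B9->F, ...; outcomes B1=T, B1=F, B2=F, B3=F, B4=T, B5=T, B5=F, B6=E, B7=T, B8=T, B9=F, B11=F
union over all inputs: B1=T, B1=F, B2=T, B2=F, B3=F, B4=T, B4=F, B5=T, B5=F, B6=E, B7=T, B8=T, B8=F, B9=F, B11=F (15 outcomes)
checked all size-1 subsets: none covers 15 outcomes (max 12/15)
checked all size-2 subsets: none covers 15 outcomes (max 14/15)
size 3: inputs {1, 2, 3} cover all 15 outcomes, and no lexicographically smaller subset of this size does
Answer: 1, 2, 3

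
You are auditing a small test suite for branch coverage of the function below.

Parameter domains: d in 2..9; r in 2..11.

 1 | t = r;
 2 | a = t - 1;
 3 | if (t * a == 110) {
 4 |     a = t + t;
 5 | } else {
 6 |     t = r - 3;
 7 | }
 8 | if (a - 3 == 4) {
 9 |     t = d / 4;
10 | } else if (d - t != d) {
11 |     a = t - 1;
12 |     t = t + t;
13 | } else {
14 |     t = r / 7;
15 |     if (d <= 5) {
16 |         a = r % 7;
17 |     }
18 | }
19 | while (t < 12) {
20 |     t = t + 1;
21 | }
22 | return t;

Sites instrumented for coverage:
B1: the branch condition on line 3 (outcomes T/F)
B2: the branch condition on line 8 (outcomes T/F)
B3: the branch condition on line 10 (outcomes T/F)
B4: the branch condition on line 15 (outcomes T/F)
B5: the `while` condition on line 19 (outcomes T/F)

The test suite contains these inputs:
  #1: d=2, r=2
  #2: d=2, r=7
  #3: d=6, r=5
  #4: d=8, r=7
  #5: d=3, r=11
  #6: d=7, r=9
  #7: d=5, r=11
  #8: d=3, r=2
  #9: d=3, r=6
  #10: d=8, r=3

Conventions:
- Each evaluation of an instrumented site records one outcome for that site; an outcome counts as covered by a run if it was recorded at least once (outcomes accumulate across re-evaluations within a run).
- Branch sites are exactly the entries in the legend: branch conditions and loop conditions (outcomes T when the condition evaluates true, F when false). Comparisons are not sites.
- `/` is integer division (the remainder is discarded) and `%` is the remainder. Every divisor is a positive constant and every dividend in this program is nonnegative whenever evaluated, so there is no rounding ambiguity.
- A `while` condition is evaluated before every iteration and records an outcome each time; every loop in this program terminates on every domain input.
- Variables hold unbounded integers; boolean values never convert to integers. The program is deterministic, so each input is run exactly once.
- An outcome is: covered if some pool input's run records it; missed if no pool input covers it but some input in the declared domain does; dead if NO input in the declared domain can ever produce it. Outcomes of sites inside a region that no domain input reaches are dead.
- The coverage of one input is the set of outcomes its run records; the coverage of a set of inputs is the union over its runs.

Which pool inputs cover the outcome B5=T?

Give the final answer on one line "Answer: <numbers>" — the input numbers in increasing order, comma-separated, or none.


input #1 (d=2, r=2): produces B5=T
input #2 (d=2, r=7): produces B5=T
input #3 (d=6, r=5): produces B5=T
input #4 (d=8, r=7): produces B5=T
input #5 (d=3, r=11): does not produce B5=T
input #6 (d=7, r=9): does not produce B5=T
input #7 (d=5, r=11): does not produce B5=T
input #8 (d=3, r=2): produces B5=T
input #9 (d=3, r=6): produces B5=T
input #10 (d=8, r=3): produces B5=T
Answer: 1, 2, 3, 4, 8, 9, 10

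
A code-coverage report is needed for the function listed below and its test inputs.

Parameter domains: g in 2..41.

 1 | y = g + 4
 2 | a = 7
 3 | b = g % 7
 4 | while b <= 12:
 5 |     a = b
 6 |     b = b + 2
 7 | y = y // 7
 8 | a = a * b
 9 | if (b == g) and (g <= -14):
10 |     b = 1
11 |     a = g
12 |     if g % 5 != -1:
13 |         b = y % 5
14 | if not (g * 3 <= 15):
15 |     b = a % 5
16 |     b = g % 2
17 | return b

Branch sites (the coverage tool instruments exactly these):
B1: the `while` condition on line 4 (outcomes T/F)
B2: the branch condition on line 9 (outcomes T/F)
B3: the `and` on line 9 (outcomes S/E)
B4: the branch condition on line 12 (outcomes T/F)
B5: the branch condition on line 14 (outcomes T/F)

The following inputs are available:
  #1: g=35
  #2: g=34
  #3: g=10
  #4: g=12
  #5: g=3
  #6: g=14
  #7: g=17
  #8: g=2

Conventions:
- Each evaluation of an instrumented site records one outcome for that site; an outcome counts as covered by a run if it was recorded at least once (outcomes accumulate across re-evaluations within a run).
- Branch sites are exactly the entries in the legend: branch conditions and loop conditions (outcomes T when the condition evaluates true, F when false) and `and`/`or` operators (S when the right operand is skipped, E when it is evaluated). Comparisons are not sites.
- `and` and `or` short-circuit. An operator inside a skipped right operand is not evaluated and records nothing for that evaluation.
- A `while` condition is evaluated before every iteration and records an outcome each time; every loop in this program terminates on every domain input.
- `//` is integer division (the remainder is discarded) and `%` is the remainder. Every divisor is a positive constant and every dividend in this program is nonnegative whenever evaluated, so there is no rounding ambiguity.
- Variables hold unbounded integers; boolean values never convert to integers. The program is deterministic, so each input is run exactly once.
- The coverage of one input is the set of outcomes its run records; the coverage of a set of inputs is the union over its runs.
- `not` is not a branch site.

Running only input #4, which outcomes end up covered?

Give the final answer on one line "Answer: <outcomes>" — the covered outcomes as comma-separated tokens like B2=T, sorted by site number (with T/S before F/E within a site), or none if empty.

Simulating input #4 (g=12) step by step:
  B1->T, B1->T, B1->T, B1->T, B1->F, B3->S, B2->F, B5->T
deduplicating events, the covered set is: B1=T, B1=F, B2=F, B3=S, B5=T

Answer: B1=T, B1=F, B2=F, B3=S, B5=T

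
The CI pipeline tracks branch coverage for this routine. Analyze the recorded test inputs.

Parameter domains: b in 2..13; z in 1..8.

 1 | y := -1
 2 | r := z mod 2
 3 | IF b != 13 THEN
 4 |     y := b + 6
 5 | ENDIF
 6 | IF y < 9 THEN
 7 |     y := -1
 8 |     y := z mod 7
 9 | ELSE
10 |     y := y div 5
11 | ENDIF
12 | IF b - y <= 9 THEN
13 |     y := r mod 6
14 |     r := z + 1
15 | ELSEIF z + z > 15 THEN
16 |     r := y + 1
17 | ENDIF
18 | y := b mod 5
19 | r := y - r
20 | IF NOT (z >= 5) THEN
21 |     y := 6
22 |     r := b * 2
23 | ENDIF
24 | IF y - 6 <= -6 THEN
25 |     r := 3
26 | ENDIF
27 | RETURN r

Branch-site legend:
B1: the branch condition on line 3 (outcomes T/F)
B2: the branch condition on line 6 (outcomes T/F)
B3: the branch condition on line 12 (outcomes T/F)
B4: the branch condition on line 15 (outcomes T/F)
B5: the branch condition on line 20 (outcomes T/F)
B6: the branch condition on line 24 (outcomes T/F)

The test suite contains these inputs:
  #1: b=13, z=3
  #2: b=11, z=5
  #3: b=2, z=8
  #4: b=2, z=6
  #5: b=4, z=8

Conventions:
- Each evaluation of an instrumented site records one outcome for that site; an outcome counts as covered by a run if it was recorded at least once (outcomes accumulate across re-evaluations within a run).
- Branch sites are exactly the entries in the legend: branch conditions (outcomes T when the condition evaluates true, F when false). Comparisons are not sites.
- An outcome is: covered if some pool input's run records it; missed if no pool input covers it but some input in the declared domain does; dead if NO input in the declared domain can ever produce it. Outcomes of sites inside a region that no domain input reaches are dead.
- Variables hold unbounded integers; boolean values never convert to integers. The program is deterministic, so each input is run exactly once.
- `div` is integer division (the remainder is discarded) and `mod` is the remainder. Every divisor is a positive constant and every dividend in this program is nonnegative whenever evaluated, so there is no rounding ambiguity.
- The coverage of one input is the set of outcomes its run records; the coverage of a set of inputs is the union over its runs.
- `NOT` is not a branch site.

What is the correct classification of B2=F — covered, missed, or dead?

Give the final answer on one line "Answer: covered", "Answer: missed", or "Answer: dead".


B2=F is recorded by pool input(s) 2, 5 -> covered
Answer: covered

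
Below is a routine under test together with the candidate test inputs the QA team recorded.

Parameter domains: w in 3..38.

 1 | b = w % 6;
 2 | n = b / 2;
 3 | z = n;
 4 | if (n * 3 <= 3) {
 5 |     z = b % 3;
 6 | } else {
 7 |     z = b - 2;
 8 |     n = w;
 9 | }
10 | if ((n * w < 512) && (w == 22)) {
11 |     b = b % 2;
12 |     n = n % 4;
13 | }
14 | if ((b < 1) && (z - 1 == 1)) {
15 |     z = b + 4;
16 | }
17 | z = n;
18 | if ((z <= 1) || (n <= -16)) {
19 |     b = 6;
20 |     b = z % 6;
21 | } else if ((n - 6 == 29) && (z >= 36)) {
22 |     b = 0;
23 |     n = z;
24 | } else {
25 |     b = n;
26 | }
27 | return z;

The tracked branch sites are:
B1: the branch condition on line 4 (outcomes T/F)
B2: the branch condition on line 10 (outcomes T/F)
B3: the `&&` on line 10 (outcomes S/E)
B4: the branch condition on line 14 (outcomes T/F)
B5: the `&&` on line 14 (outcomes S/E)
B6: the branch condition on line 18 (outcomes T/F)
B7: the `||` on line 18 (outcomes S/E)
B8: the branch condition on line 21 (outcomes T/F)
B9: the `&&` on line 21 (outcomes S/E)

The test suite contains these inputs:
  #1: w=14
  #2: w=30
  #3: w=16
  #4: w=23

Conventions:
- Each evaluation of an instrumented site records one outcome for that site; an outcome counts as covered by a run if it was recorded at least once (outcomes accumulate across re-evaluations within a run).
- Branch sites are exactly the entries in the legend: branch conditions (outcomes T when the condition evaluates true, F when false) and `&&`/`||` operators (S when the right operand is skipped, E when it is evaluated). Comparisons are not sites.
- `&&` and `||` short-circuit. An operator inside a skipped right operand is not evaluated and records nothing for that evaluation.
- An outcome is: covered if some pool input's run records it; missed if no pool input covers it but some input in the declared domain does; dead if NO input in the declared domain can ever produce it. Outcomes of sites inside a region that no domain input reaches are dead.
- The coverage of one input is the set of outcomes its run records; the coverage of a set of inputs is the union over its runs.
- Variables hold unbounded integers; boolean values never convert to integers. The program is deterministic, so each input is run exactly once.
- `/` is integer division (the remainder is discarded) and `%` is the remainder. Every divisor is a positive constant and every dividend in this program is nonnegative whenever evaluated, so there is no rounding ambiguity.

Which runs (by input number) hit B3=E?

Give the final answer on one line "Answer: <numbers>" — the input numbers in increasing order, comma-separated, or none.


input #1 (w=14): records B3=E
input #2 (w=30): records B3=E
input #3 (w=16): records B3=E
input #4 (w=23): does not record B3=E
Answer: 1, 2, 3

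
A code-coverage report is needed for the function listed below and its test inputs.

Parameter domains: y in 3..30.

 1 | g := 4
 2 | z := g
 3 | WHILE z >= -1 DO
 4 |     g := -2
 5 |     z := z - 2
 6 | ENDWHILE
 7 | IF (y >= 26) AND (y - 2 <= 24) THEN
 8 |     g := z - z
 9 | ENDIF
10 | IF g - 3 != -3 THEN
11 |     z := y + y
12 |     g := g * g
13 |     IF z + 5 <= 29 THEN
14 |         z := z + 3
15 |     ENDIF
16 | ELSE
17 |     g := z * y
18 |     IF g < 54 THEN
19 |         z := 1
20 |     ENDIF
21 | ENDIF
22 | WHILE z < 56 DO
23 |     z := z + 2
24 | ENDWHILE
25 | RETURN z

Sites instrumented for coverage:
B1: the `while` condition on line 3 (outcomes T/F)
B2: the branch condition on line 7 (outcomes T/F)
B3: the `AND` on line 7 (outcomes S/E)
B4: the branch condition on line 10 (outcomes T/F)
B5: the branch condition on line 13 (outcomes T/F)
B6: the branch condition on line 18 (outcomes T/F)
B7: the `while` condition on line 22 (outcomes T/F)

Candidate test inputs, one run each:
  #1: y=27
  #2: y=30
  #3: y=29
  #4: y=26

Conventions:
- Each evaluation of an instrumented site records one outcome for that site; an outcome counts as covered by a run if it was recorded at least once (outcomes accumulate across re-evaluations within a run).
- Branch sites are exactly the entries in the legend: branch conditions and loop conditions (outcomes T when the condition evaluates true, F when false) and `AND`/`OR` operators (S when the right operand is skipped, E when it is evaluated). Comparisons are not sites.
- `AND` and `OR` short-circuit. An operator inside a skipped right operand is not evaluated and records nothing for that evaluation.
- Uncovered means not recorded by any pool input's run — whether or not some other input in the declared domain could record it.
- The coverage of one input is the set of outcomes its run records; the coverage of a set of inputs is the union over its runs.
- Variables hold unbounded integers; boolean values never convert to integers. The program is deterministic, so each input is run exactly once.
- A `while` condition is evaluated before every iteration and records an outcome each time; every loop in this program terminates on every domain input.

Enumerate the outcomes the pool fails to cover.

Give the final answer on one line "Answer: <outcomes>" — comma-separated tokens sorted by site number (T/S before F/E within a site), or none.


input #1, y=27: events B1->T, B1->T, B1->T, B1->F, B3->E, B2->F, B4->T, B5->F, B7->T, B7->F; outcomes B1=T, B1=F, B2=F, B3=E, B4=T, B5=F, B7=T, B7=F
input #2, y=30: events B1->T, B1->T, B1->T, B1->F, B3->E, B2->F, B4->T, B5->F, B7->F; outcomes B1=T, B1=F, B2=F, B3=E, B4=T, B5=F, B7=F
input #3, y=29: events B1->T, B1->T, B1->T, B1->F, B3->E, B2->F, B4->T, B5->F, B7->F; outcomes B1=T, B1=F, B2=F, B3=E, B4=T, B5=F, B7=F
input #4, y=26: events B1->T, B1->T, B1->T, B1->F, B3->E, B2->T, B4->F, B6->T, B7->T, B7->T, B7->T, B7->T, B7->T, B7->T, ...; outcomes B1=T, B1=F, B2=T, B3=E, B4=F, B6=T, B7=T, B7=F
union over the pool: B1=T, B1=F, B2=T, B2=F, B3=E, B4=T, B4=F, B5=F, B6=T, B7=T, B7=F
uncovered (3 of 14): B3=S, B5=T, B6=F
Answer: B3=S, B5=T, B6=F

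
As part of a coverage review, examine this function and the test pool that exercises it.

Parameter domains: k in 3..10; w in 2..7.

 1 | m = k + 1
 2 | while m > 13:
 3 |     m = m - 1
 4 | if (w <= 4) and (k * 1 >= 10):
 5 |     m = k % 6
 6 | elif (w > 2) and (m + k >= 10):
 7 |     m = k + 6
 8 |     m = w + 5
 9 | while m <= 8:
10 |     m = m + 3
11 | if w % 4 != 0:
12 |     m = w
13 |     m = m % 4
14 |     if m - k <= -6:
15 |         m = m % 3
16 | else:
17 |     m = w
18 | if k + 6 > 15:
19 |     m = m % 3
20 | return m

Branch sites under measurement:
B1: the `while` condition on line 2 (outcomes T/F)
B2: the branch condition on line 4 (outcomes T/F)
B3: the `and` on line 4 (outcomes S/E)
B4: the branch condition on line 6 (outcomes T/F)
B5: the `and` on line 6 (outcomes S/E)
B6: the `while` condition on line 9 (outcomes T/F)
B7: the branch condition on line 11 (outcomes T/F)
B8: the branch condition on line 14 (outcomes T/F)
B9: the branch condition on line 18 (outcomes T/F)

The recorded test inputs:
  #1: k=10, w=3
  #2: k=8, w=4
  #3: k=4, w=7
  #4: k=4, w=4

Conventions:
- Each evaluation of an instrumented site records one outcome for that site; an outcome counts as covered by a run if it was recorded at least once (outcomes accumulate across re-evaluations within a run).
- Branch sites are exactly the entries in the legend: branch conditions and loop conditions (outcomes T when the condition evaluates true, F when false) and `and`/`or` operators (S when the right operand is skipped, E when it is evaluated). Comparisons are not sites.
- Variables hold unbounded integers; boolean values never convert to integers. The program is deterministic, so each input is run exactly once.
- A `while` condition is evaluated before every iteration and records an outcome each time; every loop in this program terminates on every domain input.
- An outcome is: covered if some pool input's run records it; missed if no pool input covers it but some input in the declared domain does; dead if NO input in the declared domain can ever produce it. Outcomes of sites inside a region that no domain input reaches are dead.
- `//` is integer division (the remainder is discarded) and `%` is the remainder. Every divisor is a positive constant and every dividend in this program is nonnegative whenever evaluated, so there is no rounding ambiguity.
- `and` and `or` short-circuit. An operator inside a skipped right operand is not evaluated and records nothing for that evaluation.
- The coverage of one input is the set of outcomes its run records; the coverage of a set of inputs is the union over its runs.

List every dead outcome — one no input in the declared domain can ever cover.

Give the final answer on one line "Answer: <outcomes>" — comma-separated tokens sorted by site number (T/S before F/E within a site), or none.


checking every outcome against all 48 domain inputs:
  B1=T: zero occurrences over every domain input -> dead
  reachable outcomes have witnesses, e.g. B1=F (e.g. k=3, w=2), B2=T (e.g. k=10, w=2), B2=F (e.g. k=3, w=2), B3=S (e.g. k=3, w=5)
Answer: B1=T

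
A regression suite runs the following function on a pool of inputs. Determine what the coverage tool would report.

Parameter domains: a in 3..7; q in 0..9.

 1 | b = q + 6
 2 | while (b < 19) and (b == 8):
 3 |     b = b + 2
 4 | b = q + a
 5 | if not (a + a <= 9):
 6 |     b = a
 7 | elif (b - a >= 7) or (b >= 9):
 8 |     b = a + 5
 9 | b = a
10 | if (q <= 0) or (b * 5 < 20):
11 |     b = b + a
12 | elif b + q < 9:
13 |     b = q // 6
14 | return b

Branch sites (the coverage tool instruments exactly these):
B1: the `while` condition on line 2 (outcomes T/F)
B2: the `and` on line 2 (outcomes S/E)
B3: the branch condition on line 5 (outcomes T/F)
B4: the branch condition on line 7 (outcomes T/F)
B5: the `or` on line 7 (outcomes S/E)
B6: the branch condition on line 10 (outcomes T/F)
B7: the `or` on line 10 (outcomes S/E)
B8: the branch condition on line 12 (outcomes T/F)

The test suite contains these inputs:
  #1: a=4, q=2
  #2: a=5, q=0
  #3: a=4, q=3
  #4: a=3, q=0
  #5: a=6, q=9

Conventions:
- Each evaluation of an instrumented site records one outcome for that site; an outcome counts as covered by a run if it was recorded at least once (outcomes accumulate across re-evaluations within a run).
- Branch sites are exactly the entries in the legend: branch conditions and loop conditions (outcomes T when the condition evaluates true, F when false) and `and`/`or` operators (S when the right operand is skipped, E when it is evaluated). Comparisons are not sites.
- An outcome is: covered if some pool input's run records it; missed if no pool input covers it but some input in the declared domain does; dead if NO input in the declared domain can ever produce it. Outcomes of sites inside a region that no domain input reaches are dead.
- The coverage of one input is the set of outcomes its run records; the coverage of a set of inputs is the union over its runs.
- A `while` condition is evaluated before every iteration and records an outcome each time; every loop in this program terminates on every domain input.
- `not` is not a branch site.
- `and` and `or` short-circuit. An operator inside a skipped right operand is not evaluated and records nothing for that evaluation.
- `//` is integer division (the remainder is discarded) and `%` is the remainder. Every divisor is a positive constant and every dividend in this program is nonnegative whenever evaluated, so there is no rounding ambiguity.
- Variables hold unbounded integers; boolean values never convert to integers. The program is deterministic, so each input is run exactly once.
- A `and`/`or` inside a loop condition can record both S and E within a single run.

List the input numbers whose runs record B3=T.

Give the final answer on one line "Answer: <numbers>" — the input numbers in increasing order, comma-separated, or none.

input #1 (a=4, q=2): does not produce B3=T
input #2 (a=5, q=0): produces B3=T
input #3 (a=4, q=3): does not produce B3=T
input #4 (a=3, q=0): does not produce B3=T
input #5 (a=6, q=9): produces B3=T

Answer: 2, 5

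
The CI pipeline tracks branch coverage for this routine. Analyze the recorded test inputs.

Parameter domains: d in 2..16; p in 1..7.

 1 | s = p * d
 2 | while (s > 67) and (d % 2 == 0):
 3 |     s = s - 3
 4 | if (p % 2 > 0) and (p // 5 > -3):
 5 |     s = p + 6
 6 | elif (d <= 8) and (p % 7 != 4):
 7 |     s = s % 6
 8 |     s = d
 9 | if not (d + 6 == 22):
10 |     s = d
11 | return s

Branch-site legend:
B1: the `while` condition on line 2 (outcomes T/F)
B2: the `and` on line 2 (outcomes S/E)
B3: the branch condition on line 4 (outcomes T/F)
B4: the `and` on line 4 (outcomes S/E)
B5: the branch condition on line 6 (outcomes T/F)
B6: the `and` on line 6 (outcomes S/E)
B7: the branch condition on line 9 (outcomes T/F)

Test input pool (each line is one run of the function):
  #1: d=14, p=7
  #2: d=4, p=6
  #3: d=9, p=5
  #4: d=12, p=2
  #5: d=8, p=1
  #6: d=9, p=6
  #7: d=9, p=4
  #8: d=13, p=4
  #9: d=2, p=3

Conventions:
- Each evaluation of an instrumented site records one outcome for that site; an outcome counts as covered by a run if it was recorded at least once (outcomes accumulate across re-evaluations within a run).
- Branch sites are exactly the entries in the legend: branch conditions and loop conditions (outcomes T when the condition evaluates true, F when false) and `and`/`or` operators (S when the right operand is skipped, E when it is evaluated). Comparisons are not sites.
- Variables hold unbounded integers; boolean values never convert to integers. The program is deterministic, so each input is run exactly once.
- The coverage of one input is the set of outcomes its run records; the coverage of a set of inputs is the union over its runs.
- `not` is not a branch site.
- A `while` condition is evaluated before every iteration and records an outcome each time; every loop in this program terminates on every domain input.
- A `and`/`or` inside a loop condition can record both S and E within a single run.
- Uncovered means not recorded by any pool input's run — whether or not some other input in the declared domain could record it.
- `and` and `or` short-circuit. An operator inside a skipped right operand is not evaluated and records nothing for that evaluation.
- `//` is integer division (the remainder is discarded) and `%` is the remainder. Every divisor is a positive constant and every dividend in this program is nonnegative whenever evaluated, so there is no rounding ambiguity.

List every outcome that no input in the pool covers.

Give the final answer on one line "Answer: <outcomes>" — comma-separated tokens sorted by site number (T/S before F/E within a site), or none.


run #1 (d=14, p=7) runs B2->E, B1->T, B2->E, B1->T, B2->E, B1->T, B2->E, B1->T, B2->E, B1->T, B2->E, B1->T, B2->E, B1->T, ...; records B1=T, B1=F, B2=S, B2=E, B3=T, B4=E, B7=T
run #2 (d=4, p=6) runs B2->S, B1->F, B4->S, B3->F, B6->E, B5->T, B7->T; records B1=F, B2=S, B3=F, B4=S, B5=T, B6=E, B7=T
run #3 (d=9, p=5) runs B2->S, B1->F, B4->E, B3->T, B7->T; records B1=F, B2=S, B3=T, B4=E, B7=T
run #4 (d=12, p=2) runs B2->S, B1->F, B4->S, B3->F, B6->S, B5->F, B7->T; records B1=F, B2=S, B3=F, B4=S, B5=F, B6=S, B7=T
run #5 (d=8, p=1) runs B2->S, B1->F, B4->E, B3->T, B7->T; records B1=F, B2=S, B3=T, B4=E, B7=T
run #6 (d=9, p=6) runs B2->S, B1->F, B4->S, B3->F, B6->S, B5->F, B7->T; records B1=F, B2=S, B3=F, B4=S, B5=F, B6=S, B7=T
run #7 (d=9, p=4) runs B2->S, B1->F, B4->S, B3->F, B6->S, B5->F, B7->T; records B1=F, B2=S, B3=F, B4=S, B5=F, B6=S, B7=T
run #8 (d=13, p=4) runs B2->S, B1->F, B4->S, B3->F, B6->S, B5->F, B7->T; records B1=F, B2=S, B3=F, B4=S, B5=F, B6=S, B7=T
run #9 (d=2, p=3) runs B2->S, B1->F, B4->E, B3->T, B7->T; records B1=F, B2=S, B3=T, B4=E, B7=T
union over the pool: B1=T, B1=F, B2=S, B2=E, B3=T, B3=F, B4=S, B4=E, B5=T, B5=F, B6=S, B6=E, B7=T
uncovered (1 of 14): B7=F
Answer: B7=F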